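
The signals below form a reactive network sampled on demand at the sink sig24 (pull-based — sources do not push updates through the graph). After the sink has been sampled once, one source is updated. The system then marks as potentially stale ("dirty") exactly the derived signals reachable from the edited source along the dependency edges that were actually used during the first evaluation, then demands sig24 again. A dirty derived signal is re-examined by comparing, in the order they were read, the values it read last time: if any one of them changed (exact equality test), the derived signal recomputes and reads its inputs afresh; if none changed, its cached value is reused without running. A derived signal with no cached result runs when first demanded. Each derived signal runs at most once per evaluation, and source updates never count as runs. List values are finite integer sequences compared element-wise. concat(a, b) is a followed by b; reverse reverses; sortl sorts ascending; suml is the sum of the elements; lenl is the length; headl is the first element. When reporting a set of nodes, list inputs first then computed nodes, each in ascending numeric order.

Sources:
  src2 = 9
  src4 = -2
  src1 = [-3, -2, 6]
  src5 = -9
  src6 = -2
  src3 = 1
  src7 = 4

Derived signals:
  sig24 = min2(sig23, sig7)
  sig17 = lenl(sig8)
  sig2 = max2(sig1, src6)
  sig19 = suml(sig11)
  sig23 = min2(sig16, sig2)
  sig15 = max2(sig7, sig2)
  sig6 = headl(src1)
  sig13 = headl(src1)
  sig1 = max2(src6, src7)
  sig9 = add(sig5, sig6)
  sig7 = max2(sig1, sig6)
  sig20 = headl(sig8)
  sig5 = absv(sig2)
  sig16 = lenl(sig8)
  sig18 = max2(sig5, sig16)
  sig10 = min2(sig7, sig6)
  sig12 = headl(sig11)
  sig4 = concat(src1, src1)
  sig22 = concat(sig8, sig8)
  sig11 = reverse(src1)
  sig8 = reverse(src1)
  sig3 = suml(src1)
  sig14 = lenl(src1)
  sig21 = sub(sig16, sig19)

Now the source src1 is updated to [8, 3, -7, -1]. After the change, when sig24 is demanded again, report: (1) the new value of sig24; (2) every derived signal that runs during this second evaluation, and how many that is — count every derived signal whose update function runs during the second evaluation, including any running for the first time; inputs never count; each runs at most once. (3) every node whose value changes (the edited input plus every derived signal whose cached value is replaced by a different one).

sig24 now evaluates to 4.
Run set: sig6, sig7, sig8, sig16, sig23, sig24 (6 run).
Changed values: src1, sig6, sig7, sig8, sig16, sig23, sig24.

Initial pass — values computed on the first demand:
  sig1 = max2(-2, 4) = 4
  sig2 = max2(4, -2) = 4
  sig6 = headl([-3, -2, 6]) = -3
  sig7 = max2(4, -3) = 4
  sig8 = reverse([-3, -2, 6]) = [6, -2, -3]
  sig16 = lenl([6, -2, -3]) = 3
  sig23 = min2(3, 4) = 3
  sig24 = min2(3, 4) = 3

Second demand — change propagation:
  sig6: re-runs because src1 [-3, -2, 6]->[8, 3, -7, -1]; new result 8.
  sig7: re-runs because sig6 -3->8; new result 8.
  sig8: re-runs because src1 [-3, -2, 6]->[8, 3, -7, -1]; new result [-1, -7, 3, 8].
  sig16: re-runs because sig8 [6, -2, -3]->[-1, -7, 3, 8]; new result 4.
  sig23: re-runs because sig16 3->4; new result 4.
  sig24: re-runs because sig23 3->4; sig7 4->8; new result 4.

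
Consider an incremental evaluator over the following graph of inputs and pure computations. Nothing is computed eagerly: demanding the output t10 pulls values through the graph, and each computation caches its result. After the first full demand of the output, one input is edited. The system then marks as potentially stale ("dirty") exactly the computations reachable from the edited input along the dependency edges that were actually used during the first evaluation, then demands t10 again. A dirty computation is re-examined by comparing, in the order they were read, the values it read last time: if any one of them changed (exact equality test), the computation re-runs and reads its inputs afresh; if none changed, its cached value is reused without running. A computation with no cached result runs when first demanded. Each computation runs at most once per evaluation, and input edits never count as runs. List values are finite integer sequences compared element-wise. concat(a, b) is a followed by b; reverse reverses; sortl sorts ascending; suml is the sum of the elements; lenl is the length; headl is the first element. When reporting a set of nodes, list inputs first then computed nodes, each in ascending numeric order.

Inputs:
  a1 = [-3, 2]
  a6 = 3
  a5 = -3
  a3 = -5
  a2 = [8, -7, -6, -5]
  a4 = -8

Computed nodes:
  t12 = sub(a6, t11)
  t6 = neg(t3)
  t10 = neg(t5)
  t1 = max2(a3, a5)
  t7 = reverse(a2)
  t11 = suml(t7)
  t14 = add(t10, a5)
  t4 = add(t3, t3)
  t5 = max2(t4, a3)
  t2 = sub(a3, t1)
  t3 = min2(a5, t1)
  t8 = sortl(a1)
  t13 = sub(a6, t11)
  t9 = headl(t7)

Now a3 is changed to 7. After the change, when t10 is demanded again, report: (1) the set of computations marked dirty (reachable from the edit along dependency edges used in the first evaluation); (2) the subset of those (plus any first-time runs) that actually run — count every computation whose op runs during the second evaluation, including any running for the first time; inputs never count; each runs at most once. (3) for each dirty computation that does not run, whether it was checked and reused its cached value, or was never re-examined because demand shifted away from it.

Initial pass — values computed on the first demand:
  t1 = max2(-5, -3) = -3
  t3 = min2(-3, -3) = -3
  t4 = add(-3, -3) = -6
  t5 = max2(-6, -5) = -5
  t10 = neg(-5) = 5

Second demand — change propagation:
  t1: re-runs because a3 -5->7; new result 7.
  t3: re-runs because t1 -3->7; new result -3 (unchanged).
  t4: re-examined; everything it read last time is the same (t3 unchanged, t3 unchanged) — cache -6 kept, no run.
  t5: re-runs because a3 -5->7; new result 7.
  t10: re-runs because t5 -5->7; new result -7.

The important point: at t4 every value read last time is unchanged, so the dirty flag clears without a run.

Dirty set: t1, t3, t4, t5, t10.
Run set: t1, t3, t5, t10 (4 run).
Re-examined without running (cache reused): t4.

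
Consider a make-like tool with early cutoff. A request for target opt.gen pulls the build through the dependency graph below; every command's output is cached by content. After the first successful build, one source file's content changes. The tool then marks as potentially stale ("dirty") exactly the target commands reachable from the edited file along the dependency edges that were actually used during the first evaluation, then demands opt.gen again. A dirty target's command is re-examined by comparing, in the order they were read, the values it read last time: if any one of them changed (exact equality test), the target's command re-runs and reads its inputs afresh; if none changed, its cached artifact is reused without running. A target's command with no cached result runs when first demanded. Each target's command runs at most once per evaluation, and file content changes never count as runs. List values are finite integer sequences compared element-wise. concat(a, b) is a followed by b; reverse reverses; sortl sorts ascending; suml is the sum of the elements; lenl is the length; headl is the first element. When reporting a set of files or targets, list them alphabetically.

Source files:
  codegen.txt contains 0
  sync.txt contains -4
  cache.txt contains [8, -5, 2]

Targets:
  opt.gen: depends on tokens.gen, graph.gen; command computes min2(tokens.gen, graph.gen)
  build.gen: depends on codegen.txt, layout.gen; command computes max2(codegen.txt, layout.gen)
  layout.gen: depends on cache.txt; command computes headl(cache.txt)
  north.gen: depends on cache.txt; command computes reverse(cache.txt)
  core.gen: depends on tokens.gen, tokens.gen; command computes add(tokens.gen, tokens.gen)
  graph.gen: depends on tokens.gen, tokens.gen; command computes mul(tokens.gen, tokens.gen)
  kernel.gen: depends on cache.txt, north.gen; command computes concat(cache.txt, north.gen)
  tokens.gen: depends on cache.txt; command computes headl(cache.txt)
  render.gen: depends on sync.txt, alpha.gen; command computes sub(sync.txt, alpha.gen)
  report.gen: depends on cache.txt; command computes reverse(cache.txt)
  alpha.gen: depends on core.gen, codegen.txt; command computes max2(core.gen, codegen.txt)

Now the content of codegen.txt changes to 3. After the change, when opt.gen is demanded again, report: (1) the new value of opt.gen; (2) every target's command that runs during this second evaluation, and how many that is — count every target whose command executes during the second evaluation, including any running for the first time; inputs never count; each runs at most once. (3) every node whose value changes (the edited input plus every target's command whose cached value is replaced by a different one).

First demand of the output computes:
  tokens.gen = headl([8, -5, 2]) = 8
  graph.gen = mul(8, 8) = 64
  opt.gen = min2(8, 64) = 8

After the edit, cleaning proceeds:
  codegen.txt only reaches undemanded nodes; the second demand re-runs nothing.

Note the shortcut — codegen.txt feeds only undemanded nodes, so no recomputation happens.

Demanding opt.gen again yields 8.
0 target commands run: none.
The nodes whose values change: codegen.txt.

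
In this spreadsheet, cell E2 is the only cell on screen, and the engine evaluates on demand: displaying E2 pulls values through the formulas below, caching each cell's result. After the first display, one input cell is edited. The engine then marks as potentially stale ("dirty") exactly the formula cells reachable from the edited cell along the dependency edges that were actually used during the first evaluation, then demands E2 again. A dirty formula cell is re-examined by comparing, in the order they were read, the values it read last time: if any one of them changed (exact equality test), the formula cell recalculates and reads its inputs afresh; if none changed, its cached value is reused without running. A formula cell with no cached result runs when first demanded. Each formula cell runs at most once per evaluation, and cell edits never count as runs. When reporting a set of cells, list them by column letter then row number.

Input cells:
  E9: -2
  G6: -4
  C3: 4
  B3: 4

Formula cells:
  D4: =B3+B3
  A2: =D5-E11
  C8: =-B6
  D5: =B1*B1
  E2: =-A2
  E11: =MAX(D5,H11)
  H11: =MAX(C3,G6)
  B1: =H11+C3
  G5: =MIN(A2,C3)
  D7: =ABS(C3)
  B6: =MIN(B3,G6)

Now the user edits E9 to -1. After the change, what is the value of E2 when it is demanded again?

Initial pass — values computed on the first demand:
  H11 = MAX(4, -4) = 4
  B1 = 4 + 4 = 8
  D5 = 8 * 8 = 64
  E11 = MAX(64, 4) = 64
  A2 = 64 - 64 = 0
  E2 = -(0) = 0

Second demand — change propagation:
  no demanded computation ever read E9, so the edit dirties nothing and nothing runs.

The important point: nothing the output needs ever reads E9, so the edit is invisible to it.

E2 now evaluates to 0.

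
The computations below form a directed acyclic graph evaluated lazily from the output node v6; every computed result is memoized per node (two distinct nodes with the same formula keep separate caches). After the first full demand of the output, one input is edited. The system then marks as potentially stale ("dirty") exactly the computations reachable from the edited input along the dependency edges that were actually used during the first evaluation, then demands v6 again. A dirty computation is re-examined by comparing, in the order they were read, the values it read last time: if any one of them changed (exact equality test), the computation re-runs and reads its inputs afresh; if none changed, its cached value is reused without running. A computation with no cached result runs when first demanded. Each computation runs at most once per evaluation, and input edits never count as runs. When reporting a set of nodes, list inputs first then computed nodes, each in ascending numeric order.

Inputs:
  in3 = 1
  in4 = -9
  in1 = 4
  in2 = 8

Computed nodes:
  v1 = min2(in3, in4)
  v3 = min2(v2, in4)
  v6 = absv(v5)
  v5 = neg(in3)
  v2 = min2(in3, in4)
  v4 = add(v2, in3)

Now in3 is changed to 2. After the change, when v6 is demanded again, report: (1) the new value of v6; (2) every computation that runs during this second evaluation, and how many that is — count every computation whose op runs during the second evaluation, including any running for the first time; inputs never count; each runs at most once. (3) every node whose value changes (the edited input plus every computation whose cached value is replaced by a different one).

First demand of the output computes:
  v5 = neg(1) = -1
  v6 = absv(-1) = 1

After the edit, cleaning proceeds:
  v5: a read changed (in3 1->2) — executes, giving -2.
  v6: a read changed (v5 -1->-2) — executes, giving 2.

Demanding v6 again yields 2.
2 computations run: v5, v6.
The nodes whose values change: in3, v5, v6.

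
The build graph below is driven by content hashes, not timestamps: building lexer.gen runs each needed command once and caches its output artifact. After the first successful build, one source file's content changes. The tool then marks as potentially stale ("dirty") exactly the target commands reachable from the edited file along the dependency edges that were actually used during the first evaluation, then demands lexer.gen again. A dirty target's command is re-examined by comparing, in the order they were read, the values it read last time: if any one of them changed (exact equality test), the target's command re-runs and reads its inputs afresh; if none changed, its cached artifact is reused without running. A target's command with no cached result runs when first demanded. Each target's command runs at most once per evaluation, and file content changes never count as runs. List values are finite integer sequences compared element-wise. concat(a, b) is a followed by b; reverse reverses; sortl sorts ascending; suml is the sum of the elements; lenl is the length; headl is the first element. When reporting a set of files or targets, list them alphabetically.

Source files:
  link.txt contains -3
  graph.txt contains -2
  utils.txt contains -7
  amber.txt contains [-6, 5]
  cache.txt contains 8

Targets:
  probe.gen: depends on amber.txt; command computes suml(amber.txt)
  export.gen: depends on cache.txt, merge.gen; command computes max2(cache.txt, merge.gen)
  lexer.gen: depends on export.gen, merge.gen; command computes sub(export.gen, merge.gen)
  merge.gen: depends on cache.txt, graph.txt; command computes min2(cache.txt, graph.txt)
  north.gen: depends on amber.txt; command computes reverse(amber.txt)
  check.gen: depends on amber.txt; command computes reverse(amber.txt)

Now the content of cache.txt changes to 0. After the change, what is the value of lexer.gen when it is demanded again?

lexer.gen now evaluates to 2.

Initial pass — values computed on the first demand:
  merge.gen = min2(8, -2) = -2
  export.gen = max2(8, -2) = 8
  lexer.gen = sub(8, -2) = 10

Second demand — change propagation:
  merge.gen: re-runs because cache.txt 8->0; new result -2 (unchanged).
  export.gen: re-runs because cache.txt 8->0; new result 0.
  lexer.gen: re-runs because export.gen 8->0; new result 2.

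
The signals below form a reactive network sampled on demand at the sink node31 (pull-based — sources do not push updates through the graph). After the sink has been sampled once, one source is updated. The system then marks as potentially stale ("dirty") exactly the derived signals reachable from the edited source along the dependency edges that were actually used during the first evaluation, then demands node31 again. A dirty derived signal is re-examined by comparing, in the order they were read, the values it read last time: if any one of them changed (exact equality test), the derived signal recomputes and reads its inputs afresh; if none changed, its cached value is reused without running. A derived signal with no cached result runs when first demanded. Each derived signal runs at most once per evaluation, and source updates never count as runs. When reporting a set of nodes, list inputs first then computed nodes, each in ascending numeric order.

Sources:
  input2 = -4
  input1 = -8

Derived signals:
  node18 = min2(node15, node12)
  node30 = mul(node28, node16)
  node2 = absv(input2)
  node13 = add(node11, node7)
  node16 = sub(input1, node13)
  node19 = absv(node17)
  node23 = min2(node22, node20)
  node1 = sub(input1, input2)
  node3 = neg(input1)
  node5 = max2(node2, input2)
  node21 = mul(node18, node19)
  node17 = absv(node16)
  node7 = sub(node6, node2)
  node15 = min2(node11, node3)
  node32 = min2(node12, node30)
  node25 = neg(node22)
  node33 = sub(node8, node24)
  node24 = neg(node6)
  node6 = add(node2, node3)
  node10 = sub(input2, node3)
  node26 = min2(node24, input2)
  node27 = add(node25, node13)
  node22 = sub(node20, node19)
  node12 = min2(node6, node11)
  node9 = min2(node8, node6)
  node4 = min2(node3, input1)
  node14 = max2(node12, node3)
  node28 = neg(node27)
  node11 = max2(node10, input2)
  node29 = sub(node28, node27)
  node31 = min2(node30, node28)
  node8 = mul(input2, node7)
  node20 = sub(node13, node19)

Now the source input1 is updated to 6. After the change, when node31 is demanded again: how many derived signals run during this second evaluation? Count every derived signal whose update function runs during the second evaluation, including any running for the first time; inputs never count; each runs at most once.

Run set: node3, node6, node7, node10, node11, node13, node16, node17, node19, node20, node22, node25, node27, node28, node30, node31 (16 run).

Initial pass — values computed on the first demand:
  node2 = absv(-4) = 4
  node3 = neg(-8) = 8
  node6 = add(4, 8) = 12
  node7 = sub(12, 4) = 8
  node10 = sub(-4, 8) = -12
  node11 = max2(-12, -4) = -4
  node13 = add(-4, 8) = 4
  node16 = sub(-8, 4) = -12
  node17 = absv(-12) = 12
  node19 = absv(12) = 12
  node20 = sub(4, 12) = -8
  node22 = sub(-8, 12) = -20
  node25 = neg(-20) = 20
  node27 = add(20, 4) = 24
  node28 = neg(24) = -24
  node30 = mul(-24, -12) = 288
  node31 = min2(288, -24) = -24

Second demand — change propagation:
  node3: re-runs because input1 -8->6; new result -6.
  node6: re-runs because node3 8->-6; new result -2.
  node7: re-runs because node6 12->-2; new result -6.
  node10: re-runs because node3 8->-6; new result 2.
  node11: re-runs because node10 -12->2; new result 2.
  node13: re-runs because node11 -4->2; node7 8->-6; new result -4.
  node16: re-runs because input1 -8->6; node13 4->-4; new result 10.
  node17: re-runs because node16 -12->10; new result 10.
  node19: re-runs because node17 12->10; new result 10.
  node20: re-runs because node13 4->-4; node19 12->10; new result -14.
  node22: re-runs because node20 -8->-14; node19 12->10; new result -24.
  node25: re-runs because node22 -20->-24; new result 24.
  node27: re-runs because node25 20->24; node13 4->-4; new result 20.
  node28: re-runs because node27 24->20; new result -20.
  node30: re-runs because node28 -24->-20; node16 -12->10; new result -200.
  node31: re-runs because node30 288->-200; node28 -24->-20; new result -200.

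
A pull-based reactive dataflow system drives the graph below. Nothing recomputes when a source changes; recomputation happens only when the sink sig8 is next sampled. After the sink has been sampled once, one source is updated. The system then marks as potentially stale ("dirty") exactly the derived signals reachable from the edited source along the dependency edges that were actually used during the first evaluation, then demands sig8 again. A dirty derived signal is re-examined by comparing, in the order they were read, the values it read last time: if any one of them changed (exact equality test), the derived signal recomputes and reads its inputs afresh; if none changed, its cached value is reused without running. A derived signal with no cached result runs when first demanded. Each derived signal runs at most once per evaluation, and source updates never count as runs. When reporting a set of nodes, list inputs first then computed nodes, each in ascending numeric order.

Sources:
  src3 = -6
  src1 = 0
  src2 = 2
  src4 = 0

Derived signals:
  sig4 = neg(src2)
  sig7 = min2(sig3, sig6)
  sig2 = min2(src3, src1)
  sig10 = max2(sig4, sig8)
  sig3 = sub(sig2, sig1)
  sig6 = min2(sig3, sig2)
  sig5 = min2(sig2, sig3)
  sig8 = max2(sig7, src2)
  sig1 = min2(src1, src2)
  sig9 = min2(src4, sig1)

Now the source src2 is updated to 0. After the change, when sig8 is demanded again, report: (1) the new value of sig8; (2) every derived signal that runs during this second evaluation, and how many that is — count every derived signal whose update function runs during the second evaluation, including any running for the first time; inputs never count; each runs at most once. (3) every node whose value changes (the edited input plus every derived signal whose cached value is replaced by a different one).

New value of sig8: 0.
Derived signals that run: sig1, sig8 — 2 in total.
Values that change: src2, sig8.
Key observation: the cutoff stops propagation at sig3 — its inputs' values are unchanged, so it reuses its cache.

First evaluation (everything demanded from the output):
  sig1 = min2(0, 2) = 0
  sig2 = min2(-6, 0) = -6
  sig3 = sub(-6, 0) = -6
  sig6 = min2(-6, -6) = -6
  sig7 = min2(-6, -6) = -6
  sig8 = max2(-6, 2) = 2

Propagation after the edit:
  sig1: runs — src2 2->0; result 0 (same value as before).
  sig3: checked — values it read are unchanged (sig2 unchanged, sig1 unchanged); reused cached -6 without running.
  sig6: checked — values it read are unchanged (sig3 unchanged, sig2 unchanged); reused cached -6 without running.
  sig7: checked — values it read are unchanged (sig3 unchanged, sig6 unchanged); reused cached -6 without running.
  sig8: runs — src2 2->0; result 0.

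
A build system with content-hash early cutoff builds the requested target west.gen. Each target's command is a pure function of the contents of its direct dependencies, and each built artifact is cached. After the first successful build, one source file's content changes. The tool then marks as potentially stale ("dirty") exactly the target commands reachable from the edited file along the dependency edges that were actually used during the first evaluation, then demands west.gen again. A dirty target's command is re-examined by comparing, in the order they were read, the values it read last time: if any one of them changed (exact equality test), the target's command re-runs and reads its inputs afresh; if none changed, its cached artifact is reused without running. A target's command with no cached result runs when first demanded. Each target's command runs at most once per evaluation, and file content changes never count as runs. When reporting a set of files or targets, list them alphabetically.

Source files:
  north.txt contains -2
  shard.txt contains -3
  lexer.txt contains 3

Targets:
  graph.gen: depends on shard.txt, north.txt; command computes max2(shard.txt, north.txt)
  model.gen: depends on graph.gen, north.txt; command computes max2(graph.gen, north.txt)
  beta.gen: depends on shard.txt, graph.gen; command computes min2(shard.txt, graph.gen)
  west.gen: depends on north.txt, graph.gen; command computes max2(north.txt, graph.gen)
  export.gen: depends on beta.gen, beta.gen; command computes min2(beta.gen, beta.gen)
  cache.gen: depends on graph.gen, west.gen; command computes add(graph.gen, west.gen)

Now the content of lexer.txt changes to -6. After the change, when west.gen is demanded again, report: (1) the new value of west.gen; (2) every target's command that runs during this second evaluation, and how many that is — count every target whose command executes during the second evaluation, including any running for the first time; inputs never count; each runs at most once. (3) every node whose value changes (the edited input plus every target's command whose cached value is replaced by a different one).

New value of west.gen: -2.
Target commands that run: none — 0 in total.
Values that change: lexer.txt.
Key observation: lexer.txt is never demanded by the output, so the edit triggers no recomputation at all.

First evaluation (everything demanded from the output):
  graph.gen = max2(-3, -2) = -2
  west.gen = max2(-2, -2) = -2

Propagation after the edit:
  lexer.txt feeds no computation that the output demands — nothing is marked dirty and nothing runs.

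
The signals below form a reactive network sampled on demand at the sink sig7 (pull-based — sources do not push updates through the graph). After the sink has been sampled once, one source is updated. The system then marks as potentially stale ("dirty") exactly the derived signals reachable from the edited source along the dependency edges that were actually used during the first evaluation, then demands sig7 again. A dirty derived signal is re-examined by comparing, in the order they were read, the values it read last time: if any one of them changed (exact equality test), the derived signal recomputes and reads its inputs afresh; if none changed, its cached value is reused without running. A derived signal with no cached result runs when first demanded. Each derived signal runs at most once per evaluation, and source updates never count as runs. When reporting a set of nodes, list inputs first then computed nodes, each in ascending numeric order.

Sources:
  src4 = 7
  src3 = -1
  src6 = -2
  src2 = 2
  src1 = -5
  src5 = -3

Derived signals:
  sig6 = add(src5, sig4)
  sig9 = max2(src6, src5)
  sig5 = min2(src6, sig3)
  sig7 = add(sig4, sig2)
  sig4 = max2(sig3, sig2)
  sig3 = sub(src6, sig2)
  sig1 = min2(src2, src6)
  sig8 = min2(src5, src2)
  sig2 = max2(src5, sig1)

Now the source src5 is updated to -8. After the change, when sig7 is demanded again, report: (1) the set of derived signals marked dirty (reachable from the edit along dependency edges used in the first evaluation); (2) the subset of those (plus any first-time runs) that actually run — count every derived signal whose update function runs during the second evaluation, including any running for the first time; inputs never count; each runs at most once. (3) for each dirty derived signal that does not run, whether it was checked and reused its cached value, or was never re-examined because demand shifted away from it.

Dirty set: sig2, sig3, sig4, sig7.
Run set: sig2 (1 run).
Re-examined without running (cache reused): sig3, sig4, sig7.
The important point: sig2 recomputes to an identical value, and the output ends up unchanged.

Initial pass — values computed on the first demand:
  sig1 = min2(2, -2) = -2
  sig2 = max2(-3, -2) = -2
  sig3 = sub(-2, -2) = 0
  sig4 = max2(0, -2) = 0
  sig7 = add(0, -2) = -2

Second demand — change propagation:
  sig2: re-runs because src5 -3->-8; new result -2 (unchanged).
  sig3: re-examined; everything it read last time is the same (src6 unchanged, sig2 unchanged) — cache 0 kept, no run.
  sig4: re-examined; everything it read last time is the same (sig3 unchanged, sig2 unchanged) — cache 0 kept, no run.
  sig7: re-examined; everything it read last time is the same (sig4 unchanged, sig2 unchanged) — cache -2 kept, no run.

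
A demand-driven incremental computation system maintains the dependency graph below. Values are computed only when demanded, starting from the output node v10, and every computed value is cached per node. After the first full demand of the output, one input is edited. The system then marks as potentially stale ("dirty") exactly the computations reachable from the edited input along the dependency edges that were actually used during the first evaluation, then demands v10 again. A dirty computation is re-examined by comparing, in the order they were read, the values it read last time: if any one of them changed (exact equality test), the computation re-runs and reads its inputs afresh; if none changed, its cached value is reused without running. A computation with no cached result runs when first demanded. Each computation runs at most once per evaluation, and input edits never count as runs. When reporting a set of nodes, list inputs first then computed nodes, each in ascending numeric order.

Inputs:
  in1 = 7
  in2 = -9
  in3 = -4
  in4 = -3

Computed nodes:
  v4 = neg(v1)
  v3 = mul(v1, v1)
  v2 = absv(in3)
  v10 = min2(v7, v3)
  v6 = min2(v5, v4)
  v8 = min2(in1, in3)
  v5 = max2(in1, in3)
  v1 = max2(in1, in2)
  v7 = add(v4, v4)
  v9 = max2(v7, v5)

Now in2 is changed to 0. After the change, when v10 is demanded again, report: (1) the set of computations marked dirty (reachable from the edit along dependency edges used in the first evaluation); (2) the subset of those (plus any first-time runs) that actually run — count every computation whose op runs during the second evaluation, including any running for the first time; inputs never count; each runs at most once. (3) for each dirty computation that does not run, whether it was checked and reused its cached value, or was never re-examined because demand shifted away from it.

Marked dirty: v1, v3, v4, v7, v10.
Computations that run: v1 — 1 in total.
Checked but reused from cache: v3, v4, v7, v10.
Key observation: the change is absorbed at v1 — it re-runs but produces the same value, and the output's value is unchanged.

First evaluation (everything demanded from the output):
  v1 = max2(7, -9) = 7
  v3 = mul(7, 7) = 49
  v4 = neg(7) = -7
  v7 = add(-7, -7) = -14
  v10 = min2(-14, 49) = -14

Propagation after the edit:
  v1: runs — in2 -9->0; result 7 (same value as before).
  v3: checked — values it read are unchanged (v1 unchanged, v1 unchanged); reused cached 49 without running.
  v4: checked — values it read are unchanged (v1 unchanged); reused cached -7 without running.
  v7: checked — values it read are unchanged (v4 unchanged, v4 unchanged); reused cached -14 without running.
  v10: checked — values it read are unchanged (v7 unchanged, v3 unchanged); reused cached -14 without running.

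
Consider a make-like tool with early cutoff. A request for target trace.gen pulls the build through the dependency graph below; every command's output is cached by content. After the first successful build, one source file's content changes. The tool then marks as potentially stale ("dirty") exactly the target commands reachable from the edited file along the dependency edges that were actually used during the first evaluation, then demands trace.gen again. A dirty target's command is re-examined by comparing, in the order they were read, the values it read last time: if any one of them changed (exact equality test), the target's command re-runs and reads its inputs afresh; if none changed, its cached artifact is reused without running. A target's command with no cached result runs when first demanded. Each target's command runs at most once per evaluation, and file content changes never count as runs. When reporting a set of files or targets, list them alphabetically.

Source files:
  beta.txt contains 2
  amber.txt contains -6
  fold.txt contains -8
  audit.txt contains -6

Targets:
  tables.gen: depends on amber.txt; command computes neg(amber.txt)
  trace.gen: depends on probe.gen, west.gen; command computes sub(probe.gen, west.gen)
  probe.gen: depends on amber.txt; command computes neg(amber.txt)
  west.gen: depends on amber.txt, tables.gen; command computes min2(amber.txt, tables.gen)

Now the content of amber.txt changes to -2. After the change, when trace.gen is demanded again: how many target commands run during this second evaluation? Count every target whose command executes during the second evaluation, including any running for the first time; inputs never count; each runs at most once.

4 target commands run: probe.gen, tables.gen, trace.gen, west.gen.

First demand of the output computes:
  probe.gen = neg(-6) = 6
  tables.gen = neg(-6) = 6
  west.gen = min2(-6, 6) = -6
  trace.gen = sub(6, -6) = 12

After the edit, cleaning proceeds:
  probe.gen: a read changed (amber.txt -6->-2) — executes, giving 2.
  tables.gen: a read changed (amber.txt -6->-2) — executes, giving 2.
  west.gen: a read changed (amber.txt -6->-2; tables.gen 6->2) — executes, giving -2.
  trace.gen: a read changed (probe.gen 6->2; west.gen -6->-2) — executes, giving 4.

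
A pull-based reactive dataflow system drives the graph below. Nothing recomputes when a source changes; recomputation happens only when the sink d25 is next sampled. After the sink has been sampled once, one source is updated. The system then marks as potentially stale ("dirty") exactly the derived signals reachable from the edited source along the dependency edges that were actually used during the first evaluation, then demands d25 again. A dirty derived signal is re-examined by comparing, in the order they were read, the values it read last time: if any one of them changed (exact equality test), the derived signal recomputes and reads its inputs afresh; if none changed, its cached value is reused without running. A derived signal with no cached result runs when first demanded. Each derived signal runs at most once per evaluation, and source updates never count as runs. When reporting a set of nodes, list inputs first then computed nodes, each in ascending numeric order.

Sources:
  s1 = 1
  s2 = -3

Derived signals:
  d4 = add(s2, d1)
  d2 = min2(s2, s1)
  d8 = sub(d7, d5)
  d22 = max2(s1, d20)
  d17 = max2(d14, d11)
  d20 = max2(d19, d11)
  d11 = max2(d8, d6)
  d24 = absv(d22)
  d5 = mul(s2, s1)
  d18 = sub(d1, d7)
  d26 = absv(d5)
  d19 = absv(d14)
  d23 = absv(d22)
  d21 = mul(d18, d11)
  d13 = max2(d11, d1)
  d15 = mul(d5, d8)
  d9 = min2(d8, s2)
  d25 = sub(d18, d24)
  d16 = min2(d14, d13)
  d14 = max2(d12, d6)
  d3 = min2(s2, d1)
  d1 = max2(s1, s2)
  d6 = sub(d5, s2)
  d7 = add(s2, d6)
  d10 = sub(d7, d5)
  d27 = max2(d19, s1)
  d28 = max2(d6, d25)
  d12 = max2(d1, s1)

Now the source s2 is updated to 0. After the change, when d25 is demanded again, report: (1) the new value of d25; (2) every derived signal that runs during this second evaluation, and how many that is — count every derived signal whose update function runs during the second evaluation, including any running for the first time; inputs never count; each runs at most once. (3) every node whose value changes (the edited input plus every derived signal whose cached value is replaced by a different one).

First evaluation (everything demanded from the output):
  d1 = max2(1, -3) = 1
  d5 = mul(-3, 1) = -3
  d6 = sub(-3, -3) = 0
  d7 = add(-3, 0) = -3
  d8 = sub(-3, -3) = 0
  d11 = max2(0, 0) = 0
  d12 = max2(1, 1) = 1
  d14 = max2(1, 0) = 1
  d18 = sub(1, -3) = 4
  d19 = absv(1) = 1
  d20 = max2(1, 0) = 1
  d22 = max2(1, 1) = 1
  d24 = absv(1) = 1
  d25 = sub(4, 1) = 3

Propagation after the edit:
  d1: runs — s2 -3->0; result 1 (same value as before).
  d5: runs — s2 -3->0; result 0.
  d6: runs — d5 -3->0; s2 -3->0; result 0 (same value as before).
  d7: runs — s2 -3->0; result 0.
  d8: runs — d7 -3->0; d5 -3->0; result 0 (same value as before).
  d11: checked — values it read are unchanged (d8 unchanged, d6 unchanged); reused cached 0 without running.
  d12: checked — values it read are unchanged (d1 unchanged, s1 unchanged); reused cached 1 without running.
  d14: checked — values it read are unchanged (d12 unchanged, d6 unchanged); reused cached 1 without running.
  d18: runs — d7 -3->0; result 1.
  d19: checked — values it read are unchanged (d14 unchanged); reused cached 1 without running.
  d20: checked — values it read are unchanged (d19 unchanged, d11 unchanged); reused cached 1 without running.
  d22: checked — values it read are unchanged (s1 unchanged, d20 unchanged); reused cached 1 without running.
  d24: checked — values it read are unchanged (d22 unchanged); reused cached 1 without running.
  d25: runs — d18 4->1; result 0.

Key observation: the cutoff stops propagation at d11 — its inputs' values are unchanged, so it reuses its cache.

New value of d25: 0.
Derived signals that run: d1, d5, d6, d7, d8, d18, d25 — 7 in total.
Values that change: s2, d5, d7, d18, d25.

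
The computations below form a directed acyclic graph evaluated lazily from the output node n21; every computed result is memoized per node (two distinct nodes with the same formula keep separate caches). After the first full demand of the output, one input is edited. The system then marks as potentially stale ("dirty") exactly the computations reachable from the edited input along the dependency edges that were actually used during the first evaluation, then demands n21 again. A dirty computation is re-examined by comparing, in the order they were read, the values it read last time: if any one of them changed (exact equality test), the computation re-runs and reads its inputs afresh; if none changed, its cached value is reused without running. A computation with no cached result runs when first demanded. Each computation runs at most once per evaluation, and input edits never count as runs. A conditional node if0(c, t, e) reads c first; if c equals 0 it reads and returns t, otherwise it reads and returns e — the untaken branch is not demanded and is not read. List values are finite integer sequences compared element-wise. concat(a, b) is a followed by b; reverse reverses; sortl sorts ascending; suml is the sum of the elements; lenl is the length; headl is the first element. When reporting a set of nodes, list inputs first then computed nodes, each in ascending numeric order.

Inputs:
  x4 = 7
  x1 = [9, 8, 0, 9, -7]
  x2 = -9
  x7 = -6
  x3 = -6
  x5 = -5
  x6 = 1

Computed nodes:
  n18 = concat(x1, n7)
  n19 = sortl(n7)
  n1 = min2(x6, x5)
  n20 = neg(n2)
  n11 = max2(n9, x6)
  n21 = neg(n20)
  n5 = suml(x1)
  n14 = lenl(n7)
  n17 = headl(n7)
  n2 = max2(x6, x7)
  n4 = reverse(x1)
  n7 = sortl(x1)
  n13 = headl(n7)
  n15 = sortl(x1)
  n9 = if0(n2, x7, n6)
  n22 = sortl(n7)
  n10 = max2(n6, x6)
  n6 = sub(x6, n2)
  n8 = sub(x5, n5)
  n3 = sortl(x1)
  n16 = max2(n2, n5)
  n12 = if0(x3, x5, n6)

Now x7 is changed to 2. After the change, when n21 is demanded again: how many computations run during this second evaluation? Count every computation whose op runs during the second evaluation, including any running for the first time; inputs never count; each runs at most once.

3 computations run: n2, n20, n21.

First demand of the output computes:
  n2 = max2(1, -6) = 1
  n20 = neg(1) = -1
  n21 = neg(-1) = 1

After the edit, cleaning proceeds:
  n2: a read changed (x7 -6->2) — executes, giving 2.
  n20: a read changed (n2 1->2) — executes, giving -2.
  n21: a read changed (n20 -1->-2) — executes, giving 2.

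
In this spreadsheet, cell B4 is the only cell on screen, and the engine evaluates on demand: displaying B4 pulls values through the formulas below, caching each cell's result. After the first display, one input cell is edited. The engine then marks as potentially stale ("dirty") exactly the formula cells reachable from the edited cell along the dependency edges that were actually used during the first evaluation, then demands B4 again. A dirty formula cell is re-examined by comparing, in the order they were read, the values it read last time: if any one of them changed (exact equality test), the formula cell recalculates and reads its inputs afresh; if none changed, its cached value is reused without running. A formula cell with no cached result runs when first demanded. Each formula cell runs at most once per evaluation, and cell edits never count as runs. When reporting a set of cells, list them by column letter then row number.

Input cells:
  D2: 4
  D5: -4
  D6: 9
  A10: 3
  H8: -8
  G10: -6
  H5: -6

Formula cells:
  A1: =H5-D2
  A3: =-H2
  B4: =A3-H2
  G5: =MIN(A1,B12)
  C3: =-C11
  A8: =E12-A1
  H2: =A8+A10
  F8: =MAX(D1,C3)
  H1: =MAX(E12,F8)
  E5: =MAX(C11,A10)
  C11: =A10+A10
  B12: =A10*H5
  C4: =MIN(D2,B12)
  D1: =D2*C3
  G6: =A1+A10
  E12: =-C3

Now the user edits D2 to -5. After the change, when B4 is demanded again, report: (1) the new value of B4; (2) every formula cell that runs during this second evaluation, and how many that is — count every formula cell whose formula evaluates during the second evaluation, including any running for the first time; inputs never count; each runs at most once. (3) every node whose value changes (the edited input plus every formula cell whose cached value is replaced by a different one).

Initial pass — values computed on the first demand:
  A1 = -6 - 4 = -10
  C11 = 3 + 3 = 6
  C3 = -(6) = -6
  E12 = -(-6) = 6
  A8 = 6 - -10 = 16
  H2 = 16 + 3 = 19
  A3 = -(19) = -19
  B4 = -19 - 19 = -38

Second demand — change propagation:
  A1: re-runs because D2 4->-5; new result -1.
  A8: re-runs because A1 -10->-1; new result 7.
  H2: re-runs because A8 16->7; new result 10.
  A3: re-runs because H2 19->10; new result -10.
  B4: re-runs because A3 -19->-10; H2 19->10; new result -20.

B4 now evaluates to -20.
Run set: A1, A3, A8, B4, H2 (5 run).
Changed values: A1, A3, A8, B4, D2, H2.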